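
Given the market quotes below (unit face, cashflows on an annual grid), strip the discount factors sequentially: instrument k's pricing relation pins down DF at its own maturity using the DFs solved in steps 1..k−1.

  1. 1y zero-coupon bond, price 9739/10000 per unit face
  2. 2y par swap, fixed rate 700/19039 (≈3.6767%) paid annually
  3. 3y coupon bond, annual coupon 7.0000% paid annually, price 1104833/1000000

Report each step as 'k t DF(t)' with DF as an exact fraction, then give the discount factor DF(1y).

step 1 [1y] zero: DF = P = 9739/10000 ≈ 0.973900
step 2 [2y] swap r/1=700/19039: DF=(1 − 700/19039·(0.973900))/(1+700/19039) = 93/100 ≈ 0.930000
step 3 [3y] bond c/1=7/100: DF=(1104833/1000000 − 7/100·(0.973900+0.930000))/(1+7/100) = 227/250 ≈ 0.908000

1 1 9739/10000
2 2 93/100
3 3 227/250
DF(1y) = 9739/10000 ≈ 0.973900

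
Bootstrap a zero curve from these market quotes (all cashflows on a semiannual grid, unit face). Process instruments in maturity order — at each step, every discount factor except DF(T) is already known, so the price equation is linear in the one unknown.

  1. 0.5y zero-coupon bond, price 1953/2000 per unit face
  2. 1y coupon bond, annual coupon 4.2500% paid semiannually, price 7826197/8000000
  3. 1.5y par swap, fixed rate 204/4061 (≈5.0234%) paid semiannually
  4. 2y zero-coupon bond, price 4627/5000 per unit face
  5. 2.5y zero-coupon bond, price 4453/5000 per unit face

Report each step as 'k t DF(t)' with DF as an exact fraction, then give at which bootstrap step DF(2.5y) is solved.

step 1 [0.5y] zero: DF = P = 1953/2000 ≈ 0.976500
step 2 [1y] bond c/2=17/800: DF=(7826197/8000000 − 17/800·(0.976500))/(1+17/800) = 586/625 ≈ 0.937600
step 3 [1.5y] swap r/2=102/4061: DF=(1 − 102/4061·(0.976500+0.937600))/(1+102/4061) = 4643/5000 ≈ 0.928600
step 4 [2y] zero: DF = P = 4627/5000 ≈ 0.925400
step 5 [2.5y] zero: DF = P = 4453/5000 ≈ 0.890600

1 1/2 1953/2000
2 1 586/625
3 3/2 4643/5000
4 2 4627/5000
5 5/2 4453/5000
DF(2.5y) is solved at step 5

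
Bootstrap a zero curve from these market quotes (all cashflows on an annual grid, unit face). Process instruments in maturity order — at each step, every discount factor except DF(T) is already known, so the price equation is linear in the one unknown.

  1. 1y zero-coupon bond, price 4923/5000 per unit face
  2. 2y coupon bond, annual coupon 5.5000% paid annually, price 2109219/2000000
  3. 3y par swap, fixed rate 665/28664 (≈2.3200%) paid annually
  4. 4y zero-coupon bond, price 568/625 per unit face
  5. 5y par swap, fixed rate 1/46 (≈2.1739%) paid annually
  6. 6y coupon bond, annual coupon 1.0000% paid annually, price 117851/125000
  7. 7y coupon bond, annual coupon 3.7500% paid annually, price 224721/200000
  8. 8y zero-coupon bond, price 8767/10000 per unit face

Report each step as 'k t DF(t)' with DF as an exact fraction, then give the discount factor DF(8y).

1 1 4923/5000
2 2 9483/10000
3 3 1867/2000
4 4 568/625
5 5 1123/1250
6 6 1109/1250
7 7 441/500
8 8 8767/10000
DF(8y) = 8767/10000 ≈ 0.876700

step 1 [1y] zero: DF = P = 4923/5000 ≈ 0.984600
step 2 [2y] bond c/1=11/200: DF=(2109219/2000000 − 11/200·(0.984600))/(1+11/200) = 9483/10000 ≈ 0.948300
step 3 [3y] swap r/1=665/28664: DF=(1 − 665/28664·(0.984600+0.948300))/(1+665/28664) = 1867/2000 ≈ 0.933500
step 4 [4y] zero: DF = P = 568/625 ≈ 0.908800
step 5 [5y] swap r/1=1/46: DF=(1 − 1/46·(0.984600+0.948300+0.933500+0.908800))/(1+1/46) = 1123/1250 ≈ 0.898400
step 6 [6y] bond c/1=1/100: DF=(117851/125000 − 1/100·(0.984600+0.948300+0.933500+0.908800+0.898400))/(1+1/100) = 1109/1250 ≈ 0.887200
step 7 [7y] bond c/1=3/80: DF=(224721/200000 − 3/80·(0.984600+0.948300+0.933500+0.908800+0.898400+0.887200))/(1+3/80) = 441/500 ≈ 0.882000
step 8 [8y] zero: DF = P = 8767/10000 ≈ 0.876700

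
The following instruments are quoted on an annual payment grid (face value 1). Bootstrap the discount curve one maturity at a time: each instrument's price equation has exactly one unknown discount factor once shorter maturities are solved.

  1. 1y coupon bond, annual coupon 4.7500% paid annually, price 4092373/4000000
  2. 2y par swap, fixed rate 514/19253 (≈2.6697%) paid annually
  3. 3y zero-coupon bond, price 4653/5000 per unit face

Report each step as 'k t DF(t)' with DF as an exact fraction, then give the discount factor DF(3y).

1 1 9767/10000
2 2 4743/5000
3 3 4653/5000
DF(3y) = 4653/5000 ≈ 0.930600

step 1 [1y] bond c/1=19/400: DF=(4092373/4000000 − 19/400·(0))/(1+19/400) = 9767/10000 ≈ 0.976700
step 2 [2y] swap r/1=514/19253: DF=(1 − 514/19253·(0.976700))/(1+514/19253) = 4743/5000 ≈ 0.948600
step 3 [3y] zero: DF = P = 4653/5000 ≈ 0.930600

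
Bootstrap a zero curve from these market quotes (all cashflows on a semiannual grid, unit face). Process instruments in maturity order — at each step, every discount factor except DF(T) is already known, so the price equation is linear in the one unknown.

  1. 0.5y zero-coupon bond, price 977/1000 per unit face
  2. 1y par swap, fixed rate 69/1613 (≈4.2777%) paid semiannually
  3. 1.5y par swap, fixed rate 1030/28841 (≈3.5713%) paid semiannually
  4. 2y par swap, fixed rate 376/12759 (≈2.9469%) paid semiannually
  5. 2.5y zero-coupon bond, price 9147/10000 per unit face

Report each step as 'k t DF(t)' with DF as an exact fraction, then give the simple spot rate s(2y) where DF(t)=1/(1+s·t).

1 1/2 977/1000
2 1 4793/5000
3 3/2 1897/2000
4 2 2359/2500
5 5/2 9147/10000
s(2y) = (1/(2359/2500) − 1)/(2) = 141/4718 ≈ 2.9886%

step 1 [0.5y] zero: DF = P = 977/1000 ≈ 0.977000
step 2 [1y] swap r/2=69/3226: DF=(1 − 69/3226·(0.977000))/(1+69/3226) = 4793/5000 ≈ 0.958600
step 3 [1.5y] swap r/2=515/28841: DF=(1 − 515/28841·(0.977000+0.958600))/(1+515/28841) = 1897/2000 ≈ 0.948500
step 4 [2y] swap r/2=188/12759: DF=(1 − 188/12759·(0.977000+0.958600+0.948500))/(1+188/12759) = 2359/2500 ≈ 0.943600
step 5 [2.5y] zero: DF = P = 9147/10000 ≈ 0.914700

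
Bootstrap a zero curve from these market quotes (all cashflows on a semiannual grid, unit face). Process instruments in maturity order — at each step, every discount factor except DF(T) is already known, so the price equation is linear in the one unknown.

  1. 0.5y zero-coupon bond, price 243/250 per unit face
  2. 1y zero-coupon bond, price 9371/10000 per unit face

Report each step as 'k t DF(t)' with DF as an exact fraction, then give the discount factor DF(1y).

step 1 [0.5y] zero: DF = P = 243/250 ≈ 0.972000
step 2 [1y] zero: DF = P = 9371/10000 ≈ 0.937100

1 1/2 243/250
2 1 9371/10000
DF(1y) = 9371/10000 ≈ 0.937100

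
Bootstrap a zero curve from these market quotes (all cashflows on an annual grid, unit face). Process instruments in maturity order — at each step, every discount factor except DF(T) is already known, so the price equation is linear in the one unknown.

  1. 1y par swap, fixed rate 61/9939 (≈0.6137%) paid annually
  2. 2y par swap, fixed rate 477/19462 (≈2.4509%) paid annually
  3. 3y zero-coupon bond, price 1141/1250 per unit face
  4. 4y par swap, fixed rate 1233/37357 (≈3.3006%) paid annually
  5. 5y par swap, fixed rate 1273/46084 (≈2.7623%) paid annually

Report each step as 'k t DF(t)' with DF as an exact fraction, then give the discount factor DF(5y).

1 1 9939/10000
2 2 9523/10000
3 3 1141/1250
4 4 8767/10000
5 5 8727/10000
DF(5y) = 8727/10000 ≈ 0.872700

step 1 [1y] swap r/1=61/9939: DF=(1 − 61/9939·(0))/(1+61/9939) = 9939/10000 ≈ 0.993900
step 2 [2y] swap r/1=477/19462: DF=(1 − 477/19462·(0.993900))/(1+477/19462) = 9523/10000 ≈ 0.952300
step 3 [3y] zero: DF = P = 1141/1250 ≈ 0.912800
step 4 [4y] swap r/1=1233/37357: DF=(1 − 1233/37357·(0.993900+0.952300+0.912800))/(1+1233/37357) = 8767/10000 ≈ 0.876700
step 5 [5y] swap r/1=1273/46084: DF=(1 − 1273/46084·(0.993900+0.952300+0.912800+0.876700))/(1+1273/46084) = 8727/10000 ≈ 0.872700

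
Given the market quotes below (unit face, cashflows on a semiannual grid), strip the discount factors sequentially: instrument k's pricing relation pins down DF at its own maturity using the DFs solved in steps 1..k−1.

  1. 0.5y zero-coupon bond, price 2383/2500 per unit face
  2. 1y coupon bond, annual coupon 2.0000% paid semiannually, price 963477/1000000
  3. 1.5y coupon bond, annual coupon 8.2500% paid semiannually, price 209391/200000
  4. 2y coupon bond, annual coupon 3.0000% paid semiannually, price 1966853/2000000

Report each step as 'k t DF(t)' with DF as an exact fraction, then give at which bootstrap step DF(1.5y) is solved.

1 1/2 2383/2500
2 1 1889/2000
3 3/2 9303/10000
4 2 9271/10000
DF(1.5y) is solved at step 3

step 1 [0.5y] zero: DF = P = 2383/2500 ≈ 0.953200
step 2 [1y] bond c/2=1/100: DF=(963477/1000000 − 1/100·(0.953200))/(1+1/100) = 1889/2000 ≈ 0.944500
step 3 [1.5y] bond c/2=33/800: DF=(209391/200000 − 33/800·(0.953200+0.944500))/(1+33/800) = 9303/10000 ≈ 0.930300
step 4 [2y] bond c/2=3/200: DF=(1966853/2000000 − 3/200·(0.953200+0.944500+0.930300))/(1+3/200) = 9271/10000 ≈ 0.927100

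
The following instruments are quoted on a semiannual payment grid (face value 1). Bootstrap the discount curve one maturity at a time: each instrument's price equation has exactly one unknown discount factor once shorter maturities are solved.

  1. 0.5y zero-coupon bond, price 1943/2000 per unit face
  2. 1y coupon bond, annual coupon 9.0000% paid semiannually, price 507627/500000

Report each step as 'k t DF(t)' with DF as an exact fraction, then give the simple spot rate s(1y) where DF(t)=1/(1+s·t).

step 1 [0.5y] zero: DF = P = 1943/2000 ≈ 0.971500
step 2 [1y] bond c/2=9/200: DF=(507627/500000 − 9/200·(0.971500))/(1+9/200) = 9297/10000 ≈ 0.929700

1 1/2 1943/2000
2 1 9297/10000
s(1y) = (1/(9297/10000) − 1)/(1) = 703/9297 ≈ 7.5616%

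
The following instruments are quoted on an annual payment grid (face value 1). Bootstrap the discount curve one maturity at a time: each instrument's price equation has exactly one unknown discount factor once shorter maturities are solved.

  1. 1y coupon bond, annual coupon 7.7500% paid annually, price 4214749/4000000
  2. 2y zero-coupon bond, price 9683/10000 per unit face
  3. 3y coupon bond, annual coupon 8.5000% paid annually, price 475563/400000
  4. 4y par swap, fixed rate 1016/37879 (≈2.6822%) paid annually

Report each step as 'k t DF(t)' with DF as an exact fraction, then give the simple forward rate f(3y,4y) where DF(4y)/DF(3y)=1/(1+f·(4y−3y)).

1 1 9779/10000
2 2 9683/10000
3 3 9433/10000
4 4 1123/1250
f(3y,4y) = ((9433/10000)/(1123/1250) − 1)/(1) = 449/8984 ≈ 4.9978%

step 1 [1y] bond c/1=31/400: DF=(4214749/4000000 − 31/400·(0))/(1+31/400) = 9779/10000 ≈ 0.977900
step 2 [2y] zero: DF = P = 9683/10000 ≈ 0.968300
step 3 [3y] bond c/1=17/200: DF=(475563/400000 − 17/200·(0.977900+0.968300))/(1+17/200) = 9433/10000 ≈ 0.943300
step 4 [4y] swap r/1=1016/37879: DF=(1 − 1016/37879·(0.977900+0.968300+0.943300))/(1+1016/37879) = 1123/1250 ≈ 0.898400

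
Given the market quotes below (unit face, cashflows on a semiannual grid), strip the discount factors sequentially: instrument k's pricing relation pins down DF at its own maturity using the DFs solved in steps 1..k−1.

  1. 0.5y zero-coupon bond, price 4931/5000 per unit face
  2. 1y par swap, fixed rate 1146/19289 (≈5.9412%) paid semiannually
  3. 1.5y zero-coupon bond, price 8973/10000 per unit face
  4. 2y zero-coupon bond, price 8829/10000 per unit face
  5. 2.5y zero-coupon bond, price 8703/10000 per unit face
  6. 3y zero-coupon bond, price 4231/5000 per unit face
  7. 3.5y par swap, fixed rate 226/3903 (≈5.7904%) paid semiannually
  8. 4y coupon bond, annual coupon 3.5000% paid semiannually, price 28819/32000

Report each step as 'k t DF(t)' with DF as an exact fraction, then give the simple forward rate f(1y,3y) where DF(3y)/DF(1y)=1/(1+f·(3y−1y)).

1 1/2 4931/5000
2 1 9427/10000
3 3/2 8973/10000
4 2 8829/10000
5 5/2 8703/10000
6 3 4231/5000
7 7/2 512/625
8 4 7777/10000
f(1y,3y) = ((9427/10000)/(4231/5000) − 1)/(2) = 965/16924 ≈ 5.7020%

step 1 [0.5y] zero: DF = P = 4931/5000 ≈ 0.986200
step 2 [1y] swap r/2=573/19289: DF=(1 − 573/19289·(0.986200))/(1+573/19289) = 9427/10000 ≈ 0.942700
step 3 [1.5y] zero: DF = P = 8973/10000 ≈ 0.897300
step 4 [2y] zero: DF = P = 8829/10000 ≈ 0.882900
step 5 [2.5y] zero: DF = P = 8703/10000 ≈ 0.870300
step 6 [3y] zero: DF = P = 4231/5000 ≈ 0.846200
step 7 [3.5y] swap r/2=113/3903: DF=(1 − 113/3903·(0.986200+0.942700+0.897300+0.882900+0.870300+0.846200))/(1+113/3903) = 512/625 ≈ 0.819200
step 8 [4y] bond c/2=7/400: DF=(28819/32000 − 7/400·(0.986200+0.942700+0.897300+0.882900+0.870300+0.846200+0.819200))/(1+7/400) = 7777/10000 ≈ 0.777700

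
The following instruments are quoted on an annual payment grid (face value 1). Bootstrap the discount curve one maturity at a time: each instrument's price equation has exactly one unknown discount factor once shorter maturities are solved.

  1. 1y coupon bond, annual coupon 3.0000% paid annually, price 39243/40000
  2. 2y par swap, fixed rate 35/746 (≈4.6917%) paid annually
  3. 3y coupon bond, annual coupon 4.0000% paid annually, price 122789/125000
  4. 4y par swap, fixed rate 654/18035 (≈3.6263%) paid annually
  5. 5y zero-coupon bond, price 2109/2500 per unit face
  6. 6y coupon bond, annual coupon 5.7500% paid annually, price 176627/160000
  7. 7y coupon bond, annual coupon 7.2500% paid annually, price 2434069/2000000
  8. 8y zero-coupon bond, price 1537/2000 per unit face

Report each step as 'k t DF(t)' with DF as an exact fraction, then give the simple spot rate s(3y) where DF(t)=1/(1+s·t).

1 1 381/400
2 2 73/80
3 3 1091/1250
4 4 2173/2500
5 5 2109/2500
6 6 8019/10000
7 7 7797/10000
8 8 1537/2000
s(3y) = (1/(1091/1250) − 1)/(3) = 53/1091 ≈ 4.8579%

step 1 [1y] bond c/1=3/100: DF=(39243/40000 − 3/100·(0))/(1+3/100) = 381/400 ≈ 0.952500
step 2 [2y] swap r/1=35/746: DF=(1 − 35/746·(0.952500))/(1+35/746) = 73/80 ≈ 0.912500
step 3 [3y] bond c/1=1/25: DF=(122789/125000 − 1/25·(0.952500+0.912500))/(1+1/25) = 1091/1250 ≈ 0.872800
step 4 [4y] swap r/1=654/18035: DF=(1 − 654/18035·(0.952500+0.912500+0.872800))/(1+654/18035) = 2173/2500 ≈ 0.869200
step 5 [5y] zero: DF = P = 2109/2500 ≈ 0.843600
step 6 [6y] bond c/1=23/400: DF=(176627/160000 − 23/400·(0.952500+0.912500+0.872800+0.869200+0.843600))/(1+23/400) = 8019/10000 ≈ 0.801900
step 7 [7y] bond c/1=29/400: DF=(2434069/2000000 − 29/400·(0.952500+0.912500+0.872800+0.869200+0.843600+0.801900))/(1+29/400) = 7797/10000 ≈ 0.779700
step 8 [8y] zero: DF = P = 1537/2000 ≈ 0.768500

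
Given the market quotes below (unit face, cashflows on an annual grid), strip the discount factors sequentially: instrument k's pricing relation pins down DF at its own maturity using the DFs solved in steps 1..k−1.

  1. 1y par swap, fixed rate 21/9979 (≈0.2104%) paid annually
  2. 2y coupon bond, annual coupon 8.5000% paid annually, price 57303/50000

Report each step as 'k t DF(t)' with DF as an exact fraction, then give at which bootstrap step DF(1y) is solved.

step 1 [1y] swap r/1=21/9979: DF=(1 − 21/9979·(0))/(1+21/9979) = 9979/10000 ≈ 0.997900
step 2 [2y] bond c/1=17/200: DF=(57303/50000 − 17/200·(0.997900))/(1+17/200) = 9781/10000 ≈ 0.978100

1 1 9979/10000
2 2 9781/10000
DF(1y) is solved at step 1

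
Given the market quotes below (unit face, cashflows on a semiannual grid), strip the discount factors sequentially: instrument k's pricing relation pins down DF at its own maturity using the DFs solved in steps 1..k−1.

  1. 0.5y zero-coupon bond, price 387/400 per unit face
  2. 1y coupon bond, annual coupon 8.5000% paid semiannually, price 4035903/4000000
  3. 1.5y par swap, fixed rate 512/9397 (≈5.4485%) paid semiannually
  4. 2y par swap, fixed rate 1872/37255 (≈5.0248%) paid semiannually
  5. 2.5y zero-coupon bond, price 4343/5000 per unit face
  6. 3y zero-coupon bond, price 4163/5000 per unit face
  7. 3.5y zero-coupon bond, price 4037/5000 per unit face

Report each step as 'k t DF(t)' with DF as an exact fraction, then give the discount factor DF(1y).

step 1 [0.5y] zero: DF = P = 387/400 ≈ 0.967500
step 2 [1y] bond c/2=17/400: DF=(4035903/4000000 − 17/400·(0.967500))/(1+17/400) = 2321/2500 ≈ 0.928400
step 3 [1.5y] swap r/2=256/9397: DF=(1 − 256/9397·(0.967500+0.928400))/(1+256/9397) = 577/625 ≈ 0.923200
step 4 [2y] swap r/2=936/37255: DF=(1 − 936/37255·(0.967500+0.928400+0.923200))/(1+936/37255) = 1133/1250 ≈ 0.906400
step 5 [2.5y] zero: DF = P = 4343/5000 ≈ 0.868600
step 6 [3y] zero: DF = P = 4163/5000 ≈ 0.832600
step 7 [3.5y] zero: DF = P = 4037/5000 ≈ 0.807400

1 1/2 387/400
2 1 2321/2500
3 3/2 577/625
4 2 1133/1250
5 5/2 4343/5000
6 3 4163/5000
7 7/2 4037/5000
DF(1y) = 2321/2500 ≈ 0.928400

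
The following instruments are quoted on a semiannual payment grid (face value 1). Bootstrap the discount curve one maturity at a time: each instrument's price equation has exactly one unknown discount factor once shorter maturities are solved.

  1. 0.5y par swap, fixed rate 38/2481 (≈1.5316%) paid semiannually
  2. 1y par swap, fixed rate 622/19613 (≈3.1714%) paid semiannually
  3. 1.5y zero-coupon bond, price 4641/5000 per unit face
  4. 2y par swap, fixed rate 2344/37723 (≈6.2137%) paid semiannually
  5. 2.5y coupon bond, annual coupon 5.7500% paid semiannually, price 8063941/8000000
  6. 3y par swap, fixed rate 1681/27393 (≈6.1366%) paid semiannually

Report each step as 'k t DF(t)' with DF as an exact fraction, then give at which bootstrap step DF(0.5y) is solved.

step 1 [0.5y] swap r/2=19/2481: DF=(1 − 19/2481·(0))/(1+19/2481) = 2481/2500 ≈ 0.992400
step 2 [1y] swap r/2=311/19613: DF=(1 − 311/19613·(0.992400))/(1+311/19613) = 9689/10000 ≈ 0.968900
step 3 [1.5y] zero: DF = P = 4641/5000 ≈ 0.928200
step 4 [2y] swap r/2=1172/37723: DF=(1 − 1172/37723·(0.992400+0.968900+0.928200))/(1+1172/37723) = 2207/2500 ≈ 0.882800
step 5 [2.5y] bond c/2=23/800: DF=(8063941/8000000 − 23/800·(0.992400+0.968900+0.928200+0.882800))/(1+23/800) = 1093/1250 ≈ 0.874400
step 6 [3y] swap r/2=1681/54786: DF=(1 − 1681/54786·(0.992400+0.968900+0.928200+0.882800+0.874400))/(1+1681/54786) = 8319/10000 ≈ 0.831900

1 1/2 2481/2500
2 1 9689/10000
3 3/2 4641/5000
4 2 2207/2500
5 5/2 1093/1250
6 3 8319/10000
DF(0.5y) is solved at step 1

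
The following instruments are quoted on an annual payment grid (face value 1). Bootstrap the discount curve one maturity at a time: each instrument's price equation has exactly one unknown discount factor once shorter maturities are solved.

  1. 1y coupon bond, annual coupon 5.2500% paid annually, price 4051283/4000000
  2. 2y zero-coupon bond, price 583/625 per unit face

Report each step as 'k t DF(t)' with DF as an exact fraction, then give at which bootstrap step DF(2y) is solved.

step 1 [1y] bond c/1=21/400: DF=(4051283/4000000 − 21/400·(0))/(1+21/400) = 9623/10000 ≈ 0.962300
step 2 [2y] zero: DF = P = 583/625 ≈ 0.932800

1 1 9623/10000
2 2 583/625
DF(2y) is solved at step 2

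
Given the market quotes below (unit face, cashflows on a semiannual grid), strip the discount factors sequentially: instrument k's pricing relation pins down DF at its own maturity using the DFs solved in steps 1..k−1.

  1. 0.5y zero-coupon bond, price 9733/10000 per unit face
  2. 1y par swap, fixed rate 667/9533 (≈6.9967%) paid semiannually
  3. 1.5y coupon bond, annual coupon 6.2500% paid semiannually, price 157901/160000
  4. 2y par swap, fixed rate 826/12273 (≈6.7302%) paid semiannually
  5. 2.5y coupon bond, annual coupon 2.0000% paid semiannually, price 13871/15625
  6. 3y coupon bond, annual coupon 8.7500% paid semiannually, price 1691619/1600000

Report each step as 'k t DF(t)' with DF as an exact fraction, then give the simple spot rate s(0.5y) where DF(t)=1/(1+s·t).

step 1 [0.5y] zero: DF = P = 9733/10000 ≈ 0.973300
step 2 [1y] swap r/2=667/19066: DF=(1 − 667/19066·(0.973300))/(1+667/19066) = 9333/10000 ≈ 0.933300
step 3 [1.5y] bond c/2=1/32: DF=(157901/160000 − 1/32·(0.973300+0.933300))/(1+1/32) = 562/625 ≈ 0.899200
step 4 [2y] swap r/2=413/12273: DF=(1 − 413/12273·(0.973300+0.933300+0.899200))/(1+413/12273) = 8761/10000 ≈ 0.876100
step 5 [2.5y] bond c/2=1/100: DF=(13871/15625 − 1/100·(0.973300+0.933300+0.899200+0.876100))/(1+1/100) = 337/400 ≈ 0.842500
step 6 [3y] bond c/2=7/160: DF=(1691619/1600000 − 7/160·(0.973300+0.933300+0.899200+0.876100+0.842500))/(1+7/160) = 8233/10000 ≈ 0.823300

1 1/2 9733/10000
2 1 9333/10000
3 3/2 562/625
4 2 8761/10000
5 5/2 337/400
6 3 8233/10000
s(0.5y) = (1/(9733/10000) − 1)/(1/2) = 534/9733 ≈ 5.4865%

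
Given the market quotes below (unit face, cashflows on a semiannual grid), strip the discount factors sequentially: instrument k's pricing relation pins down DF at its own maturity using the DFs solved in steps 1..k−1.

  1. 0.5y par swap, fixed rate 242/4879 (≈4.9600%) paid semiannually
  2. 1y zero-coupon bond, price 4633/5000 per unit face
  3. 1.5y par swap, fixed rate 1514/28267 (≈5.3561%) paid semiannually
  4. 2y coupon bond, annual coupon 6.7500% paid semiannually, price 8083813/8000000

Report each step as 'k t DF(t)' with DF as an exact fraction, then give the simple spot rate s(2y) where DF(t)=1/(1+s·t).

1 1/2 4879/5000
2 1 4633/5000
3 3/2 9243/10000
4 2 2213/2500
s(2y) = (1/(2213/2500) − 1)/(2) = 287/4426 ≈ 6.4844%

step 1 [0.5y] swap r/2=121/4879: DF=(1 − 121/4879·(0))/(1+121/4879) = 4879/5000 ≈ 0.975800
step 2 [1y] zero: DF = P = 4633/5000 ≈ 0.926600
step 3 [1.5y] swap r/2=757/28267: DF=(1 − 757/28267·(0.975800+0.926600))/(1+757/28267) = 9243/10000 ≈ 0.924300
step 4 [2y] bond c/2=27/800: DF=(8083813/8000000 − 27/800·(0.975800+0.926600+0.924300))/(1+27/800) = 2213/2500 ≈ 0.885200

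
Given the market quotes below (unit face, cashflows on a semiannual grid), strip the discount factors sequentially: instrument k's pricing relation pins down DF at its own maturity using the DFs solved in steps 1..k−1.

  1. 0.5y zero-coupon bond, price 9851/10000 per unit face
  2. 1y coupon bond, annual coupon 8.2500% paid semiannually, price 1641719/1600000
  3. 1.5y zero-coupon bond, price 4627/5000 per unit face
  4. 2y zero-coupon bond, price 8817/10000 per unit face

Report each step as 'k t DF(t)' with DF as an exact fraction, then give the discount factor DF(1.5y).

step 1 [0.5y] zero: DF = P = 9851/10000 ≈ 0.985100
step 2 [1y] bond c/2=33/800: DF=(1641719/1600000 − 33/800·(0.985100))/(1+33/800) = 1183/1250 ≈ 0.946400
step 3 [1.5y] zero: DF = P = 4627/5000 ≈ 0.925400
step 4 [2y] zero: DF = P = 8817/10000 ≈ 0.881700

1 1/2 9851/10000
2 1 1183/1250
3 3/2 4627/5000
4 2 8817/10000
DF(1.5y) = 4627/5000 ≈ 0.925400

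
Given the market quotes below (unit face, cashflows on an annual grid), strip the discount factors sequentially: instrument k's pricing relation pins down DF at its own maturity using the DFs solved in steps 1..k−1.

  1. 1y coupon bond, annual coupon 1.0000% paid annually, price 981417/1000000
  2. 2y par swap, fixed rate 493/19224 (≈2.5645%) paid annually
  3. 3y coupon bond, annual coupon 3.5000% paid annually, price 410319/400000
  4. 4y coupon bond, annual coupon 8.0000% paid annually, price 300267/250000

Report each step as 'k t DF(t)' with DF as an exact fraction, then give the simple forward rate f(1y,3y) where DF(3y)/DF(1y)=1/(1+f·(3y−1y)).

step 1 [1y] bond c/1=1/100: DF=(981417/1000000 − 1/100·(0))/(1+1/100) = 9717/10000 ≈ 0.971700
step 2 [2y] swap r/1=493/19224: DF=(1 − 493/19224·(0.971700))/(1+493/19224) = 9507/10000 ≈ 0.950700
step 3 [3y] bond c/1=7/200: DF=(410319/400000 − 7/200·(0.971700+0.950700))/(1+7/200) = 9261/10000 ≈ 0.926100
step 4 [4y] bond c/1=2/25: DF=(300267/250000 − 2/25·(0.971700+0.950700+0.926100))/(1+2/25) = 9011/10000 ≈ 0.901100

1 1 9717/10000
2 2 9507/10000
3 3 9261/10000
4 4 9011/10000
f(1y,3y) = ((9717/10000)/(9261/10000) − 1)/(2) = 76/3087 ≈ 2.4619%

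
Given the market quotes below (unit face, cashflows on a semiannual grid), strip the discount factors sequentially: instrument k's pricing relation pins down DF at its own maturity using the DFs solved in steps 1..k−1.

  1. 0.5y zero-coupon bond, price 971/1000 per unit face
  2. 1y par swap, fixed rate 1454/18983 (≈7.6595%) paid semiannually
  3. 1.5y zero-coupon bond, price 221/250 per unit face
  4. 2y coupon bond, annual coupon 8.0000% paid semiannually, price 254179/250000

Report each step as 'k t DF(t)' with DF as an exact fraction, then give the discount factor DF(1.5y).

step 1 [0.5y] zero: DF = P = 971/1000 ≈ 0.971000
step 2 [1y] swap r/2=727/18983: DF=(1 − 727/18983·(0.971000))/(1+727/18983) = 9273/10000 ≈ 0.927300
step 3 [1.5y] zero: DF = P = 221/250 ≈ 0.884000
step 4 [2y] bond c/2=1/25: DF=(254179/250000 − 1/25·(0.971000+0.927300+0.884000))/(1+1/25) = 4353/5000 ≈ 0.870600

1 1/2 971/1000
2 1 9273/10000
3 3/2 221/250
4 2 4353/5000
DF(1.5y) = 221/250 ≈ 0.884000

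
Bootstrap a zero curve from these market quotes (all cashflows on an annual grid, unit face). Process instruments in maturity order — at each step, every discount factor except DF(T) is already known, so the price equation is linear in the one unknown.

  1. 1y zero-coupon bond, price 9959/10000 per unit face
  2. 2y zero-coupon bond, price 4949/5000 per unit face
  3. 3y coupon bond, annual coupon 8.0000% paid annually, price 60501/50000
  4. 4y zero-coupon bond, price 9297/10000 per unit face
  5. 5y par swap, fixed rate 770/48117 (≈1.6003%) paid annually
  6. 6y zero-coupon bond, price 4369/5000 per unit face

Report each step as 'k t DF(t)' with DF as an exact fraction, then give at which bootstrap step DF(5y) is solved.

step 1 [1y] zero: DF = P = 9959/10000 ≈ 0.995900
step 2 [2y] zero: DF = P = 4949/5000 ≈ 0.989800
step 3 [3y] bond c/1=2/25: DF=(60501/50000 − 2/25·(0.995900+0.989800))/(1+2/25) = 9733/10000 ≈ 0.973300
step 4 [4y] zero: DF = P = 9297/10000 ≈ 0.929700
step 5 [5y] swap r/1=770/48117: DF=(1 − 770/48117·(0.995900+0.989800+0.973300+0.929700))/(1+770/48117) = 923/1000 ≈ 0.923000
step 6 [6y] zero: DF = P = 4369/5000 ≈ 0.873800

1 1 9959/10000
2 2 4949/5000
3 3 9733/10000
4 4 9297/10000
5 5 923/1000
6 6 4369/5000
DF(5y) is solved at step 5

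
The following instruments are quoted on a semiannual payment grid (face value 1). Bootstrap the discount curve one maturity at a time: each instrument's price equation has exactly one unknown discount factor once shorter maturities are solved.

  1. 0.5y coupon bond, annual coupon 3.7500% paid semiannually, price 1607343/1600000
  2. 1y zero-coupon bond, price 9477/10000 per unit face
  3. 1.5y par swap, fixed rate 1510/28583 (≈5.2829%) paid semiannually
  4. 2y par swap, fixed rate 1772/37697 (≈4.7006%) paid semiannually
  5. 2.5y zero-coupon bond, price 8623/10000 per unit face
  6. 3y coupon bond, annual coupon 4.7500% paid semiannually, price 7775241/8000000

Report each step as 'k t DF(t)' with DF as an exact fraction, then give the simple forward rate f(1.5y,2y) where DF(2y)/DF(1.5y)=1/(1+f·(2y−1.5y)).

1 1/2 9861/10000
2 1 9477/10000
3 3/2 1849/2000
4 2 4557/5000
5 5/2 8623/10000
6 3 8419/10000
f(1.5y,2y) = ((1849/2000)/(4557/5000) − 1)/(1/2) = 131/4557 ≈ 2.8747%

step 1 [0.5y] bond c/2=3/160: DF=(1607343/1600000 − 3/160·(0))/(1+3/160) = 9861/10000 ≈ 0.986100
step 2 [1y] zero: DF = P = 9477/10000 ≈ 0.947700
step 3 [1.5y] swap r/2=755/28583: DF=(1 − 755/28583·(0.986100+0.947700))/(1+755/28583) = 1849/2000 ≈ 0.924500
step 4 [2y] swap r/2=886/37697: DF=(1 − 886/37697·(0.986100+0.947700+0.924500))/(1+886/37697) = 4557/5000 ≈ 0.911400
step 5 [2.5y] zero: DF = P = 8623/10000 ≈ 0.862300
step 6 [3y] bond c/2=19/800: DF=(7775241/8000000 − 19/800·(0.986100+0.947700+0.924500+0.911400+0.862300))/(1+19/800) = 8419/10000 ≈ 0.841900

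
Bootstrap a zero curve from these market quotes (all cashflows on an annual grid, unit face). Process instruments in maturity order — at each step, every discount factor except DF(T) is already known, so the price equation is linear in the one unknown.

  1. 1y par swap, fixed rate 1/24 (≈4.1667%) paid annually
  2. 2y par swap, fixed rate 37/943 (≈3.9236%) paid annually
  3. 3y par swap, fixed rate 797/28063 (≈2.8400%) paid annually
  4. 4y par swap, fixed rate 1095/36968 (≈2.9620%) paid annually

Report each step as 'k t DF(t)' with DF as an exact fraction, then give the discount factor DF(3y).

step 1 [1y] swap r/1=1/24: DF=(1 − 1/24·(0))/(1+1/24) = 24/25 ≈ 0.960000
step 2 [2y] swap r/1=37/943: DF=(1 − 37/943·(0.960000))/(1+37/943) = 463/500 ≈ 0.926000
step 3 [3y] swap r/1=797/28063: DF=(1 − 797/28063·(0.960000+0.926000))/(1+797/28063) = 9203/10000 ≈ 0.920300
step 4 [4y] swap r/1=1095/36968: DF=(1 − 1095/36968·(0.960000+0.926000+0.920300))/(1+1095/36968) = 1781/2000 ≈ 0.890500

1 1 24/25
2 2 463/500
3 3 9203/10000
4 4 1781/2000
DF(3y) = 9203/10000 ≈ 0.920300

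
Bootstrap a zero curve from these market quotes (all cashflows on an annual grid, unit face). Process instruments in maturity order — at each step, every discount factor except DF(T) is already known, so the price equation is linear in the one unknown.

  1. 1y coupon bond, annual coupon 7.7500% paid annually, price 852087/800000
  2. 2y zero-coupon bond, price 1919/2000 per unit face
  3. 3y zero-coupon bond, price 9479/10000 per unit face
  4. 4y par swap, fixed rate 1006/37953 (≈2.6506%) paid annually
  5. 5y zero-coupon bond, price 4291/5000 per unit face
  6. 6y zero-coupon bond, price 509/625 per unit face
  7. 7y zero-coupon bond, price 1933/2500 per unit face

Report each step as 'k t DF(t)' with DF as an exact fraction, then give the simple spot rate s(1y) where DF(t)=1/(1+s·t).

1 1 1977/2000
2 2 1919/2000
3 3 9479/10000
4 4 4497/5000
5 5 4291/5000
6 6 509/625
7 7 1933/2500
s(1y) = (1/(1977/2000) − 1)/(1) = 23/1977 ≈ 1.1634%

step 1 [1y] bond c/1=31/400: DF=(852087/800000 − 31/400·(0))/(1+31/400) = 1977/2000 ≈ 0.988500
step 2 [2y] zero: DF = P = 1919/2000 ≈ 0.959500
step 3 [3y] zero: DF = P = 9479/10000 ≈ 0.947900
step 4 [4y] swap r/1=1006/37953: DF=(1 − 1006/37953·(0.988500+0.959500+0.947900))/(1+1006/37953) = 4497/5000 ≈ 0.899400
step 5 [5y] zero: DF = P = 4291/5000 ≈ 0.858200
step 6 [6y] zero: DF = P = 509/625 ≈ 0.814400
step 7 [7y] zero: DF = P = 1933/2500 ≈ 0.773200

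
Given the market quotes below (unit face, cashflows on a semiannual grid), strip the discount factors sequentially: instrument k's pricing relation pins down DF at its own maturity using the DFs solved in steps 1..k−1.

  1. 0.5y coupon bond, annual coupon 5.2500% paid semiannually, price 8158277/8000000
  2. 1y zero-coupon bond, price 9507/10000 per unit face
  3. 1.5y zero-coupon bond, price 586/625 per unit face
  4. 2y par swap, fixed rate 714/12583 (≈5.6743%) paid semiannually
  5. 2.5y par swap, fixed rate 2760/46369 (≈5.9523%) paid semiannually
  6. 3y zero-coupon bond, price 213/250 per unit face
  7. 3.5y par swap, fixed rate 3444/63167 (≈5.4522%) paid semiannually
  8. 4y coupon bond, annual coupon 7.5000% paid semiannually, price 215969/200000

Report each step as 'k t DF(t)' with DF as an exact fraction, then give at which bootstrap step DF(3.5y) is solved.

step 1 [0.5y] bond c/2=21/800: DF=(8158277/8000000 − 21/800·(0))/(1+21/800) = 9937/10000 ≈ 0.993700
step 2 [1y] zero: DF = P = 9507/10000 ≈ 0.950700
step 3 [1.5y] zero: DF = P = 586/625 ≈ 0.937600
step 4 [2y] swap r/2=357/12583: DF=(1 − 357/12583·(0.993700+0.950700+0.937600))/(1+357/12583) = 8929/10000 ≈ 0.892900
step 5 [2.5y] swap r/2=1380/46369: DF=(1 − 1380/46369·(0.993700+0.950700+0.937600+0.892900))/(1+1380/46369) = 431/500 ≈ 0.862000
step 6 [3y] zero: DF = P = 213/250 ≈ 0.852000
step 7 [3.5y] swap r/2=1722/63167: DF=(1 − 1722/63167·(0.993700+0.950700+0.937600+0.892900+0.862000+0.852000))/(1+1722/63167) = 4139/5000 ≈ 0.827800
step 8 [4y] bond c/2=3/80: DF=(215969/200000 − 3/80·(0.993700+0.950700+0.937600+0.892900+0.862000+0.852000+0.827800))/(1+3/80) = 13/16 ≈ 0.812500

1 1/2 9937/10000
2 1 9507/10000
3 3/2 586/625
4 2 8929/10000
5 5/2 431/500
6 3 213/250
7 7/2 4139/5000
8 4 13/16
DF(3.5y) is solved at step 7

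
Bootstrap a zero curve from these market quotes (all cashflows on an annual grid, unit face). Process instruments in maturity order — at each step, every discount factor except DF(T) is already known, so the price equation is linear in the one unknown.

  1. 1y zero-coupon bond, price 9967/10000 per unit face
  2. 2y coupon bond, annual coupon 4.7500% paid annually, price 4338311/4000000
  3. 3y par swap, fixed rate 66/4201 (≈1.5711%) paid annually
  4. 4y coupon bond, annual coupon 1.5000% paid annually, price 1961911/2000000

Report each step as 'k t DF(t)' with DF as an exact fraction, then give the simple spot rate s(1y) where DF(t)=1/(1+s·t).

step 1 [1y] zero: DF = P = 9967/10000 ≈ 0.996700
step 2 [2y] bond c/1=19/400: DF=(4338311/4000000 − 19/400·(0.996700))/(1+19/400) = 4951/5000 ≈ 0.990200
step 3 [3y] swap r/1=66/4201: DF=(1 − 66/4201·(0.996700+0.990200))/(1+66/4201) = 4769/5000 ≈ 0.953800
step 4 [4y] bond c/1=3/200: DF=(1961911/2000000 − 3/200·(0.996700+0.990200+0.953800))/(1+3/200) = 923/1000 ≈ 0.923000

1 1 9967/10000
2 2 4951/5000
3 3 4769/5000
4 4 923/1000
s(1y) = (1/(9967/10000) − 1)/(1) = 33/9967 ≈ 0.3311%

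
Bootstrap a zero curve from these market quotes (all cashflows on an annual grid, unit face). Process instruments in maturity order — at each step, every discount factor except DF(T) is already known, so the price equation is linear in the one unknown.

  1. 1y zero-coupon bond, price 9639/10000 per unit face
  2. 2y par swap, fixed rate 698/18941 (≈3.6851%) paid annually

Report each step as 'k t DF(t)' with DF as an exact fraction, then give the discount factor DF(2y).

1 1 9639/10000
2 2 4651/5000
DF(2y) = 4651/5000 ≈ 0.930200

step 1 [1y] zero: DF = P = 9639/10000 ≈ 0.963900
step 2 [2y] swap r/1=698/18941: DF=(1 − 698/18941·(0.963900))/(1+698/18941) = 4651/5000 ≈ 0.930200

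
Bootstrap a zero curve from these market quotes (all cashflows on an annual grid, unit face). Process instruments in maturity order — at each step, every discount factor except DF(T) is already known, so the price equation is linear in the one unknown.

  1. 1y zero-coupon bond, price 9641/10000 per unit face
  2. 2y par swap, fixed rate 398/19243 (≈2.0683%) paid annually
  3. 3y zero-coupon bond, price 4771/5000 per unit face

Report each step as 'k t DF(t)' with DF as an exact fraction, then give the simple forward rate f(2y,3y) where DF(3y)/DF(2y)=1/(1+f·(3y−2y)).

1 1 9641/10000
2 2 4801/5000
3 3 4771/5000
f(2y,3y) = ((4801/5000)/(4771/5000) − 1)/(1) = 30/4771 ≈ 0.6288%

step 1 [1y] zero: DF = P = 9641/10000 ≈ 0.964100
step 2 [2y] swap r/1=398/19243: DF=(1 − 398/19243·(0.964100))/(1+398/19243) = 4801/5000 ≈ 0.960200
step 3 [3y] zero: DF = P = 4771/5000 ≈ 0.954200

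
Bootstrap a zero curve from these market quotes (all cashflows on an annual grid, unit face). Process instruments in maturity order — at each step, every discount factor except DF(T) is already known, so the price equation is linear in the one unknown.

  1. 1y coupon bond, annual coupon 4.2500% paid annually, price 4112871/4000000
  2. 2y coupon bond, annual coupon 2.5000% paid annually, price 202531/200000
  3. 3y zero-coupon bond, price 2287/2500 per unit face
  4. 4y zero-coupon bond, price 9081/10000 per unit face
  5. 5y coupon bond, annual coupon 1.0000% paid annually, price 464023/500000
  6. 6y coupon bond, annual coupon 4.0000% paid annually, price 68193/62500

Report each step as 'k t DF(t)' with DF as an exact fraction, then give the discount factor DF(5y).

step 1 [1y] bond c/1=17/400: DF=(4112871/4000000 − 17/400·(0))/(1+17/400) = 9863/10000 ≈ 0.986300
step 2 [2y] bond c/1=1/40: DF=(202531/200000 − 1/40·(0.986300))/(1+1/40) = 9639/10000 ≈ 0.963900
step 3 [3y] zero: DF = P = 2287/2500 ≈ 0.914800
step 4 [4y] zero: DF = P = 9081/10000 ≈ 0.908100
step 5 [5y] bond c/1=1/100: DF=(464023/500000 − 1/100·(0.986300+0.963900+0.914800+0.908100))/(1+1/100) = 1763/2000 ≈ 0.881500
step 6 [6y] bond c/1=1/25: DF=(68193/62500 − 1/25·(0.986300+0.963900+0.914800+0.908100+0.881500))/(1+1/25) = 8701/10000 ≈ 0.870100

1 1 9863/10000
2 2 9639/10000
3 3 2287/2500
4 4 9081/10000
5 5 1763/2000
6 6 8701/10000
DF(5y) = 1763/2000 ≈ 0.881500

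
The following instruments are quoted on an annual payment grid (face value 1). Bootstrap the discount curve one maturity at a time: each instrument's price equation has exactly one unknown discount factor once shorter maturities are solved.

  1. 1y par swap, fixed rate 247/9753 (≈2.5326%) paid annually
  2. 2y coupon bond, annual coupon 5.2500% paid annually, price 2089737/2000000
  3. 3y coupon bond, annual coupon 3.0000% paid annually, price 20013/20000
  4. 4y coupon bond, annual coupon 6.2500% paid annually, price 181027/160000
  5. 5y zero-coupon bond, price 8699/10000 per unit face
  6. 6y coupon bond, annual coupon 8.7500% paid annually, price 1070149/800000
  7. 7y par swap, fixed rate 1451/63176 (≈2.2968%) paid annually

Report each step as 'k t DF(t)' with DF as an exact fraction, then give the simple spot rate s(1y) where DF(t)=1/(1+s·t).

1 1 9753/10000
2 2 9441/10000
3 3 2289/2500
4 4 8981/10000
5 5 8699/10000
6 6 8597/10000
7 7 8549/10000
s(1y) = (1/(9753/10000) − 1)/(1) = 247/9753 ≈ 2.5326%

step 1 [1y] swap r/1=247/9753: DF=(1 − 247/9753·(0))/(1+247/9753) = 9753/10000 ≈ 0.975300
step 2 [2y] bond c/1=21/400: DF=(2089737/2000000 − 21/400·(0.975300))/(1+21/400) = 9441/10000 ≈ 0.944100
step 3 [3y] bond c/1=3/100: DF=(20013/20000 − 3/100·(0.975300+0.944100))/(1+3/100) = 2289/2500 ≈ 0.915600
step 4 [4y] bond c/1=1/16: DF=(181027/160000 − 1/16·(0.975300+0.944100+0.915600))/(1+1/16) = 8981/10000 ≈ 0.898100
step 5 [5y] zero: DF = P = 8699/10000 ≈ 0.869900
step 6 [6y] bond c/1=7/80: DF=(1070149/800000 − 7/80·(0.975300+0.944100+0.915600+0.898100+0.869900))/(1+7/80) = 8597/10000 ≈ 0.859700
step 7 [7y] swap r/1=1451/63176: DF=(1 − 1451/63176·(0.975300+0.944100+0.915600+0.898100+0.869900+0.859700))/(1+1451/63176) = 8549/10000 ≈ 0.854900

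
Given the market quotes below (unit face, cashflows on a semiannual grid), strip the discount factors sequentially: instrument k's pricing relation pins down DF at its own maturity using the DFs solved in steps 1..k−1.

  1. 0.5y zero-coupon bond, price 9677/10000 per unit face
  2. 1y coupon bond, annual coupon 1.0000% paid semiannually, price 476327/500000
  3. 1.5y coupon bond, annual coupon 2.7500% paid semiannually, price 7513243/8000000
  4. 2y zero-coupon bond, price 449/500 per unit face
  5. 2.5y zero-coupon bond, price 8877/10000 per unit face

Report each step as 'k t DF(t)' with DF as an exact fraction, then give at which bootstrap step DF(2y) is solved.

step 1 [0.5y] zero: DF = P = 9677/10000 ≈ 0.967700
step 2 [1y] bond c/2=1/200: DF=(476327/500000 − 1/200·(0.967700))/(1+1/200) = 9431/10000 ≈ 0.943100
step 3 [1.5y] bond c/2=11/800: DF=(7513243/8000000 − 11/800·(0.967700+0.943100))/(1+11/800) = 1801/2000 ≈ 0.900500
step 4 [2y] zero: DF = P = 449/500 ≈ 0.898000
step 5 [2.5y] zero: DF = P = 8877/10000 ≈ 0.887700

1 1/2 9677/10000
2 1 9431/10000
3 3/2 1801/2000
4 2 449/500
5 5/2 8877/10000
DF(2y) is solved at step 4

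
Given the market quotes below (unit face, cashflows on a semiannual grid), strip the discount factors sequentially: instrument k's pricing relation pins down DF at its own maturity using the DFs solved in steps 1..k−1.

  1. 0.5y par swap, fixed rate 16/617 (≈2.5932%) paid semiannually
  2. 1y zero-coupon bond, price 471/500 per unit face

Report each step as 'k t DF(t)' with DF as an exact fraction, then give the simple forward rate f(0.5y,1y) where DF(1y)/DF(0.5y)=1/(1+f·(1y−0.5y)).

step 1 [0.5y] swap r/2=8/617: DF=(1 − 8/617·(0))/(1+8/617) = 617/625 ≈ 0.987200
step 2 [1y] zero: DF = P = 471/500 ≈ 0.942000

1 1/2 617/625
2 1 471/500
f(0.5y,1y) = ((617/625)/(471/500) − 1)/(1/2) = 226/2355 ≈ 9.5966%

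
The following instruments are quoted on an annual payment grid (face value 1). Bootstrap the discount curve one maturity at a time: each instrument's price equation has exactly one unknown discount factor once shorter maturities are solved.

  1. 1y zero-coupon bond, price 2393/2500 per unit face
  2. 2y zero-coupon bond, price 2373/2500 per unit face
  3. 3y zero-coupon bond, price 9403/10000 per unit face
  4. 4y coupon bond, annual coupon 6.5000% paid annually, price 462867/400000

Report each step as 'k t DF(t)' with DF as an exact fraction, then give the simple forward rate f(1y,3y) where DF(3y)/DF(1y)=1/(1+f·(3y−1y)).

step 1 [1y] zero: DF = P = 2393/2500 ≈ 0.957200
step 2 [2y] zero: DF = P = 2373/2500 ≈ 0.949200
step 3 [3y] zero: DF = P = 9403/10000 ≈ 0.940300
step 4 [4y] bond c/1=13/200: DF=(462867/400000 − 13/200·(0.957200+0.949200+0.940300))/(1+13/200) = 1141/1250 ≈ 0.912800

1 1 2393/2500
2 2 2373/2500
3 3 9403/10000
4 4 1141/1250
f(1y,3y) = ((2393/2500)/(9403/10000) − 1)/(2) = 169/18806 ≈ 0.8986%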